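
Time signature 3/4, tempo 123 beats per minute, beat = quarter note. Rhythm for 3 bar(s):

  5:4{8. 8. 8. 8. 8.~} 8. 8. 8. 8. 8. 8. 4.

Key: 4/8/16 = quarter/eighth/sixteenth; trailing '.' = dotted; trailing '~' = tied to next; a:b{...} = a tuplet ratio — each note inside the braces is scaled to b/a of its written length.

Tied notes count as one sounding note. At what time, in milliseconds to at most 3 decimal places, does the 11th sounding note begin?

1. 0.0ms @ 0 + 292.683ms (3/5)
2. 292.683ms @ 3/5 + 292.683ms (3/5)
3. 585.366ms @ 6/5 + 292.683ms (3/5)
4. 878.049ms @ 9/5 + 292.683ms (3/5)
5. 1170.732ms @ 12/5 + 658.537ms (27/20)
6. 1829.268ms @ 15/4 + 365.854ms (3/4)
7. 2195.122ms @ 9/2 + 365.854ms (3/4)
8. 2560.976ms @ 21/4 + 365.854ms (3/4)
9. 2926.829ms @ 6 + 365.854ms (3/4)
10. 3292.683ms @ 27/4 + 365.854ms (3/4)
11. 3658.537ms @ 15/2 + 731.707ms (3/2)

note 11 onset = 15/2b = 3658.537ms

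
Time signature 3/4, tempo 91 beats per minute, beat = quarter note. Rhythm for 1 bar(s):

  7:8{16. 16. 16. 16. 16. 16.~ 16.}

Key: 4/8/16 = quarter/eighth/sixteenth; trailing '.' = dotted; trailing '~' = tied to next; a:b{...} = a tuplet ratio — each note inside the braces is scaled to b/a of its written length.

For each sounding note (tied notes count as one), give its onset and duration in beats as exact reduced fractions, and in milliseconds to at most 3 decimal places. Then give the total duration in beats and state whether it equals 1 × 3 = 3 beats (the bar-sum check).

1) 0.0ms=0b +282.575ms=3/7b
2) 282.575ms=3/7b +282.575ms=3/7b
3) 565.149ms=6/7b +282.575ms=3/7b
4) 847.724ms=9/7b +282.575ms=3/7b
5) 1130.298ms=12/7b +282.575ms=3/7b
6) 1412.873ms=15/7b +565.149ms=6/7b
Σ=3b of 3 (91bpm 3/4) — PASS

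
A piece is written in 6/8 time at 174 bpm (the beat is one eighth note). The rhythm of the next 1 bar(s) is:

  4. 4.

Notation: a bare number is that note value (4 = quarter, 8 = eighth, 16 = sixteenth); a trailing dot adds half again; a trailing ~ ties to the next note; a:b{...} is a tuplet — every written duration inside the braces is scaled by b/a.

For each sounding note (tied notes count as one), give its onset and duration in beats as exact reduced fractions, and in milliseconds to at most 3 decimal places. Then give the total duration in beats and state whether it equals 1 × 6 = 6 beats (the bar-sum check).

1) 0.0ms=0b +1034.483ms=3b
2) 1034.483ms=3b +1034.483ms=3b
Σ=6b of 6 (174bpm 6/8) — PASS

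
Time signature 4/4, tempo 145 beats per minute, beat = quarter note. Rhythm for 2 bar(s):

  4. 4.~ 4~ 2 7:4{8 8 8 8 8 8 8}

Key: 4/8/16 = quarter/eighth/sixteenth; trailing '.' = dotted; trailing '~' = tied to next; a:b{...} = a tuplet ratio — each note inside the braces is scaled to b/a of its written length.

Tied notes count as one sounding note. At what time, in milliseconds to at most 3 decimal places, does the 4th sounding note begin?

1. 0.0ms @ 0 + 620.69ms (3/2)
2. 620.69ms @ 3/2 + 1862.069ms (9/2)
3. 2482.759ms @ 6 + 118.227ms (2/7)
4. 2600.985ms @ 44/7 + 118.227ms (2/7)
5. 2719.212ms @ 46/7 + 118.227ms (2/7)
6. 2837.438ms @ 48/7 + 118.227ms (2/7)
7. 2955.665ms @ 50/7 + 118.227ms (2/7)
8. 3073.892ms @ 52/7 + 118.227ms (2/7)
9. 3192.118ms @ 54/7 + 118.227ms (2/7)

note 4 onset = 44/7b = 2600.985ms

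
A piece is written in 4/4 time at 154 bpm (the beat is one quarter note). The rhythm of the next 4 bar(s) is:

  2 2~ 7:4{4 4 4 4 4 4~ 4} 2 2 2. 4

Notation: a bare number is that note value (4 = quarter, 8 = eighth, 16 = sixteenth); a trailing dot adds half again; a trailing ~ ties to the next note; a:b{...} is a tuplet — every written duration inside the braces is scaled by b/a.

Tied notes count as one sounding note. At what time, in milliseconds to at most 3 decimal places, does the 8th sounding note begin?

note 8 onset = 8b = 3116.883ms

1. 0.0ms @ 0 + 779.221ms (2)
2. 779.221ms @ 2 + 1001.855ms (18/7)
3. 1781.076ms @ 32/7 + 222.635ms (4/7)
4. 2003.711ms @ 36/7 + 222.635ms (4/7)
5. 2226.345ms @ 40/7 + 222.635ms (4/7)
6. 2448.98ms @ 44/7 + 222.635ms (4/7)
7. 2671.614ms @ 48/7 + 445.269ms (8/7)
8. 3116.883ms @ 8 + 779.221ms (2)
9. 3896.104ms @ 10 + 779.221ms (2)
10. 4675.325ms @ 12 + 1168.831ms (3)
11. 5844.156ms @ 15 + 389.61ms (1)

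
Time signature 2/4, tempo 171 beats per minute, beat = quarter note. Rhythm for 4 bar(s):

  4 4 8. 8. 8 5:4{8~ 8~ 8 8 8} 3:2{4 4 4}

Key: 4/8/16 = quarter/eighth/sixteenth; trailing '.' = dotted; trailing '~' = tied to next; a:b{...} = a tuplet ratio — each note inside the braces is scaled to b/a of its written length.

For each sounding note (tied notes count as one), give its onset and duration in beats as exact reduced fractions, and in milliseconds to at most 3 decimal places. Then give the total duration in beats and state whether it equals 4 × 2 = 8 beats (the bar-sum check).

1) 0.0ms=0b +350.877ms=1b
2) 350.877ms=1b +350.877ms=1b
3) 701.754ms=2b +263.158ms=3/4b
4) 964.912ms=11/4b +263.158ms=3/4b
5) 1228.07ms=7/2b +175.439ms=1/2b
6) 1403.509ms=4b +421.053ms=6/5b
7) 1824.561ms=26/5b +140.351ms=2/5b
8) 1964.912ms=28/5b +140.351ms=2/5b
9) 2105.263ms=6b +233.918ms=2/3b
10) 2339.181ms=20/3b +233.918ms=2/3b
11) 2573.099ms=22/3b +233.918ms=2/3b
Σ=8b of 8 (171bpm 2/4) — PASS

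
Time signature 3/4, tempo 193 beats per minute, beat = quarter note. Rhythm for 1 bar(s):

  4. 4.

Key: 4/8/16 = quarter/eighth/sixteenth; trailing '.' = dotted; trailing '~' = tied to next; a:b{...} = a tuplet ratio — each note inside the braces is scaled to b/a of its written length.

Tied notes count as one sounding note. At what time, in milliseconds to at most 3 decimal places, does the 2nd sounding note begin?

note 2 onset = 3/2b = 466.321ms

1. 0.0ms @ 0 + 466.321ms (3/2)
2. 466.321ms @ 3/2 + 466.321ms (3/2)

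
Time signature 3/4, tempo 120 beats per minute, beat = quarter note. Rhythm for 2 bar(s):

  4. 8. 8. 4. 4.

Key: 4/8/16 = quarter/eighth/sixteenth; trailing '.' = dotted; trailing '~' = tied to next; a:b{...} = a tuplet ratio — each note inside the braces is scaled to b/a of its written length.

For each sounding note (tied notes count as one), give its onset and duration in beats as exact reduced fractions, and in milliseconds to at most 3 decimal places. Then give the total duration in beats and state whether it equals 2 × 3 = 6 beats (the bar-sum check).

1) 0.0ms=0b +750.0ms=3/2b
2) 750.0ms=3/2b +375.0ms=3/4b
3) 1125.0ms=9/4b +375.0ms=3/4b
4) 1500.0ms=3b +750.0ms=3/2b
5) 2250.0ms=9/2b +750.0ms=3/2b
Σ=6b of 6 (120bpm 3/4) — PASS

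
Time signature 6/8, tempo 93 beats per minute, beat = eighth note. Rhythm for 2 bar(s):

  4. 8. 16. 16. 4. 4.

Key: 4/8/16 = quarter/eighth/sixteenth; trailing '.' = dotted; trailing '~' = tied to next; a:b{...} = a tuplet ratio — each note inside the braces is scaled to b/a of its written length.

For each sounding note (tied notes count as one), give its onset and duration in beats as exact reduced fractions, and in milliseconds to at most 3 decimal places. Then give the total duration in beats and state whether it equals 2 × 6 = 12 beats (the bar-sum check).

1) 0.0ms=0b +1935.484ms=3b
2) 1935.484ms=3b +967.742ms=3/2b
3) 2903.226ms=9/2b +483.871ms=3/4b
4) 3387.097ms=21/4b +483.871ms=3/4b
5) 3870.968ms=6b +1935.484ms=3b
6) 5806.452ms=9b +1935.484ms=3b
Σ=12b of 12 (93bpm 6/8) — PASS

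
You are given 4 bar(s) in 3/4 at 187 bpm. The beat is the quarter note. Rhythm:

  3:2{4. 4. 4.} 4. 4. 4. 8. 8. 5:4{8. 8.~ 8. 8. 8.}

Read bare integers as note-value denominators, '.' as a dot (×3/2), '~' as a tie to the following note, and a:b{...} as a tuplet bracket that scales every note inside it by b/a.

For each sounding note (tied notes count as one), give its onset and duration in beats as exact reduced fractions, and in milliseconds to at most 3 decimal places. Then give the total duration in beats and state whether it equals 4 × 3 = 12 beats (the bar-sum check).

1) 0.0ms=0b +320.856ms=1b
2) 320.856ms=1b +320.856ms=1b
3) 641.711ms=2b +320.856ms=1b
4) 962.567ms=3b +481.283ms=3/2b
5) 1443.85ms=9/2b +481.283ms=3/2b
6) 1925.134ms=6b +481.283ms=3/2b
7) 2406.417ms=15/2b +240.642ms=3/4b
8) 2647.059ms=33/4b +240.642ms=3/4b
9) 2887.701ms=9b +192.513ms=3/5b
10) 3080.214ms=48/5b +385.027ms=6/5b
11) 3465.241ms=54/5b +192.513ms=3/5b
12) 3657.754ms=57/5b +192.513ms=3/5b
Σ=12b of 12 (187bpm 3/4) — PASS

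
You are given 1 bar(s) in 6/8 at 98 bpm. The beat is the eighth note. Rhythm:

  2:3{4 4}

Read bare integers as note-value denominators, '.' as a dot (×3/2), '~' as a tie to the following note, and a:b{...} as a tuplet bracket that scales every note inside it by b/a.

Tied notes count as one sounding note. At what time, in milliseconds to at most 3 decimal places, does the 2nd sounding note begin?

1. 0.0ms @ 0 + 1836.735ms (3)
2. 1836.735ms @ 3 + 1836.735ms (3)

note 2 onset = 3b = 1836.735ms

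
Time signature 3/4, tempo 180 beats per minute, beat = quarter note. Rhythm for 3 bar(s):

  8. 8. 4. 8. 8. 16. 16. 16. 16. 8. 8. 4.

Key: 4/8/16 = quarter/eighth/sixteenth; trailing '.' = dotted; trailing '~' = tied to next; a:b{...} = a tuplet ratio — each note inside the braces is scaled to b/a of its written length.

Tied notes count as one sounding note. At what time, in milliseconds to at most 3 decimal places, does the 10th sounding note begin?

1. 0.0ms @ 0 + 250.0ms (3/4)
2. 250.0ms @ 3/4 + 250.0ms (3/4)
3. 500.0ms @ 3/2 + 500.0ms (3/2)
4. 1000.0ms @ 3 + 250.0ms (3/4)
5. 1250.0ms @ 15/4 + 250.0ms (3/4)
6. 1500.0ms @ 9/2 + 125.0ms (3/8)
7. 1625.0ms @ 39/8 + 125.0ms (3/8)
8. 1750.0ms @ 21/4 + 125.0ms (3/8)
9. 1875.0ms @ 45/8 + 125.0ms (3/8)
10. 2000.0ms @ 6 + 250.0ms (3/4)
11. 2250.0ms @ 27/4 + 250.0ms (3/4)
12. 2500.0ms @ 15/2 + 500.0ms (3/2)

note 10 onset = 6b = 2000.0ms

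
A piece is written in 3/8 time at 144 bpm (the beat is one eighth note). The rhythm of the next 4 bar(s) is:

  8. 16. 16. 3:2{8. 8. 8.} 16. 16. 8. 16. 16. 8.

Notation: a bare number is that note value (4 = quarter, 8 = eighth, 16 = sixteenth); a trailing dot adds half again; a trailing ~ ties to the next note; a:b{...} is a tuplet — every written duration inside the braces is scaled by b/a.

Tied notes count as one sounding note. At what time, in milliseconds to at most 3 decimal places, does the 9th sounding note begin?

note 9 onset = 15/2b = 3125.0ms

1. 0.0ms @ 0 + 625.0ms (3/2)
2. 625.0ms @ 3/2 + 312.5ms (3/4)
3. 937.5ms @ 9/4 + 312.5ms (3/4)
4. 1250.0ms @ 3 + 416.667ms (1)
5. 1666.667ms @ 4 + 416.667ms (1)
6. 2083.333ms @ 5 + 416.667ms (1)
7. 2500.0ms @ 6 + 312.5ms (3/4)
8. 2812.5ms @ 27/4 + 312.5ms (3/4)
9. 3125.0ms @ 15/2 + 625.0ms (3/2)
10. 3750.0ms @ 9 + 312.5ms (3/4)
11. 4062.5ms @ 39/4 + 312.5ms (3/4)
12. 4375.0ms @ 21/2 + 625.0ms (3/2)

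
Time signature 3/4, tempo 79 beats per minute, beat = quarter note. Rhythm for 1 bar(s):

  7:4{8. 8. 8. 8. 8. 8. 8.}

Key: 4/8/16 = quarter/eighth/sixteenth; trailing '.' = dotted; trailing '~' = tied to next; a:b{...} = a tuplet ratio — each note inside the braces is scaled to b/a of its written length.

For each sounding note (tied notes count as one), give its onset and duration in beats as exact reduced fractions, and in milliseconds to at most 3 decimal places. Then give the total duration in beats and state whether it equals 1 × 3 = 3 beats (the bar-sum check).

1) 0.0ms=0b +325.497ms=3/7b
2) 325.497ms=3/7b +325.497ms=3/7b
3) 650.995ms=6/7b +325.497ms=3/7b
4) 976.492ms=9/7b +325.497ms=3/7b
5) 1301.989ms=12/7b +325.497ms=3/7b
6) 1627.486ms=15/7b +325.497ms=3/7b
7) 1952.984ms=18/7b +325.497ms=3/7b
Σ=3b of 3 (79bpm 3/4) — PASS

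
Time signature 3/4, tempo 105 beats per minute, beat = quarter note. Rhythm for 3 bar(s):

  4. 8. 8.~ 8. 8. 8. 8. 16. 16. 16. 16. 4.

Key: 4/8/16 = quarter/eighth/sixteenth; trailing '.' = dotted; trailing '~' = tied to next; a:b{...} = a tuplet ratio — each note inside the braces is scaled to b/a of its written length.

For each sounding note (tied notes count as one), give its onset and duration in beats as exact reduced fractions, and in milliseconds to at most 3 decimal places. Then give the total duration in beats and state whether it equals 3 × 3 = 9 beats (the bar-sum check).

1) 0.0ms=0b +857.143ms=3/2b
2) 857.143ms=3/2b +428.571ms=3/4b
3) 1285.714ms=9/4b +857.143ms=3/2b
4) 2142.857ms=15/4b +428.571ms=3/4b
5) 2571.429ms=9/2b +428.571ms=3/4b
6) 3000.0ms=21/4b +428.571ms=3/4b
7) 3428.571ms=6b +214.286ms=3/8b
8) 3642.857ms=51/8b +214.286ms=3/8b
9) 3857.143ms=27/4b +214.286ms=3/8b
10) 4071.429ms=57/8b +214.286ms=3/8b
11) 4285.714ms=15/2b +857.143ms=3/2b
Σ=9b of 9 (105bpm 3/4) — PASS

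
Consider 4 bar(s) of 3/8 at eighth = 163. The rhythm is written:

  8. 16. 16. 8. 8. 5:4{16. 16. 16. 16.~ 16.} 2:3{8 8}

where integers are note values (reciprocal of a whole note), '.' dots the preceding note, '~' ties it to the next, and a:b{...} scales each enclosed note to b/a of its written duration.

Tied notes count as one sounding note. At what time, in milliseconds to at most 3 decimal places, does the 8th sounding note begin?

note 8 onset = 36/5b = 2650.307ms

1. 0.0ms @ 0 + 552.147ms (3/2)
2. 552.147ms @ 3/2 + 276.074ms (3/4)
3. 828.221ms @ 9/4 + 276.074ms (3/4)
4. 1104.294ms @ 3 + 552.147ms (3/2)
5. 1656.442ms @ 9/2 + 552.147ms (3/2)
6. 2208.589ms @ 6 + 220.859ms (3/5)
7. 2429.448ms @ 33/5 + 220.859ms (3/5)
8. 2650.307ms @ 36/5 + 220.859ms (3/5)
9. 2871.166ms @ 39/5 + 441.718ms (6/5)
10. 3312.883ms @ 9 + 552.147ms (3/2)
11. 3865.031ms @ 21/2 + 552.147ms (3/2)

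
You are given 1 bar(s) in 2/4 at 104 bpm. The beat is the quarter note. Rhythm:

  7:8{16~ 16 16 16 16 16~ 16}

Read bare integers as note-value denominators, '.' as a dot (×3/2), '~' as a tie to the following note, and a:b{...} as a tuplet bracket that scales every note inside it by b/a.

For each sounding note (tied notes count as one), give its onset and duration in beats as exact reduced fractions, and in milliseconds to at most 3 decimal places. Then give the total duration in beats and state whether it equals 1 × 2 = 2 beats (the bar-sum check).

1) 0.0ms=0b +329.67ms=4/7b
2) 329.67ms=4/7b +164.835ms=2/7b
3) 494.505ms=6/7b +164.835ms=2/7b
4) 659.341ms=8/7b +164.835ms=2/7b
5) 824.176ms=10/7b +329.67ms=4/7b
Σ=2b of 2 (104bpm 2/4) — PASS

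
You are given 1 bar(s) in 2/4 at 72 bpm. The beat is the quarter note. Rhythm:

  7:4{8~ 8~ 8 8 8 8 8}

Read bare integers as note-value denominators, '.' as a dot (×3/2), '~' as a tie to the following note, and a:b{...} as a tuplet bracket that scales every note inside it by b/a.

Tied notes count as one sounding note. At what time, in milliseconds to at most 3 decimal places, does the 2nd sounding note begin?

note 2 onset = 6/7b = 714.286ms

1. 0.0ms @ 0 + 714.286ms (6/7)
2. 714.286ms @ 6/7 + 238.095ms (2/7)
3. 952.381ms @ 8/7 + 238.095ms (2/7)
4. 1190.476ms @ 10/7 + 238.095ms (2/7)
5. 1428.571ms @ 12/7 + 238.095ms (2/7)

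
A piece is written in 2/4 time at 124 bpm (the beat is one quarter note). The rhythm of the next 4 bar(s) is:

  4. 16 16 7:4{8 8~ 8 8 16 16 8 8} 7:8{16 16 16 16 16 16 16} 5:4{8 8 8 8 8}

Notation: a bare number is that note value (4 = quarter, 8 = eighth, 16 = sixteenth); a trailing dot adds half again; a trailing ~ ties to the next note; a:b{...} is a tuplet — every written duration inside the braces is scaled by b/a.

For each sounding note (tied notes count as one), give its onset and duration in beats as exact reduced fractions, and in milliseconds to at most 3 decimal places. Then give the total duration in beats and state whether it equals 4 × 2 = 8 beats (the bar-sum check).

1) 0.0ms=0b +725.806ms=3/2b
2) 725.806ms=3/2b +120.968ms=1/4b
3) 846.774ms=7/4b +120.968ms=1/4b
4) 967.742ms=2b +138.249ms=2/7b
5) 1105.991ms=16/7b +276.498ms=4/7b
6) 1382.488ms=20/7b +138.249ms=2/7b
7) 1520.737ms=22/7b +69.124ms=1/7b
8) 1589.862ms=23/7b +69.124ms=1/7b
9) 1658.986ms=24/7b +138.249ms=2/7b
10) 1797.235ms=26/7b +138.249ms=2/7b
11) 1935.484ms=4b +138.249ms=2/7b
12) 2073.733ms=30/7b +138.249ms=2/7b
13) 2211.982ms=32/7b +138.249ms=2/7b
14) 2350.23ms=34/7b +138.249ms=2/7b
15) 2488.479ms=36/7b +138.249ms=2/7b
16) 2626.728ms=38/7b +138.249ms=2/7b
17) 2764.977ms=40/7b +138.249ms=2/7b
18) 2903.226ms=6b +193.548ms=2/5b
19) 3096.774ms=32/5b +193.548ms=2/5b
20) 3290.323ms=34/5b +193.548ms=2/5b
21) 3483.871ms=36/5b +193.548ms=2/5b
22) 3677.419ms=38/5b +193.548ms=2/5b
Σ=8b of 8 (124bpm 2/4) — PASS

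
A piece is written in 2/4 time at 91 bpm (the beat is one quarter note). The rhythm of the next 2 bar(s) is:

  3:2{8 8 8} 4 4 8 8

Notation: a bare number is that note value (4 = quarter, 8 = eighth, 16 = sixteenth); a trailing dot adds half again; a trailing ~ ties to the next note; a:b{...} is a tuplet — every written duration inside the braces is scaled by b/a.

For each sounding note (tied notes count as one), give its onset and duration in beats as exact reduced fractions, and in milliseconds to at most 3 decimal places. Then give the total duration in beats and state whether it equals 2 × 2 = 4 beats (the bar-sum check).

1) 0.0ms=0b +219.78ms=1/3b
2) 219.78ms=1/3b +219.78ms=1/3b
3) 439.56ms=2/3b +219.78ms=1/3b
4) 659.341ms=1b +659.341ms=1b
5) 1318.681ms=2b +659.341ms=1b
6) 1978.022ms=3b +329.67ms=1/2b
7) 2307.692ms=7/2b +329.67ms=1/2b
Σ=4b of 4 (91bpm 2/4) — PASS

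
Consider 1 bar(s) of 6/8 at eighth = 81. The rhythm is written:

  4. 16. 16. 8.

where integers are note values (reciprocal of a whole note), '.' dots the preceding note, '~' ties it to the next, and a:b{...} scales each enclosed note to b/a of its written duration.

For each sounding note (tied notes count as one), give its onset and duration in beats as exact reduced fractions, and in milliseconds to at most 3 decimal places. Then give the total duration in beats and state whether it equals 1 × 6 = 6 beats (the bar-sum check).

1) 0.0ms=0b +2222.222ms=3b
2) 2222.222ms=3b +555.556ms=3/4b
3) 2777.778ms=15/4b +555.556ms=3/4b
4) 3333.333ms=9/2b +1111.111ms=3/2b
Σ=6b of 6 (81bpm 6/8) — PASS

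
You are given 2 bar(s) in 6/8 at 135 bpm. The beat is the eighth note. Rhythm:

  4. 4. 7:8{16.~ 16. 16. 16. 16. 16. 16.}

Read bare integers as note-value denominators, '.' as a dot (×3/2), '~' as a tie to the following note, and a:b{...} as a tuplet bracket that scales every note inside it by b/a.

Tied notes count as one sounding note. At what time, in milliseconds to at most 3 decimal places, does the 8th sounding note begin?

1. 0.0ms @ 0 + 1333.333ms (3)
2. 1333.333ms @ 3 + 1333.333ms (3)
3. 2666.667ms @ 6 + 761.905ms (12/7)
4. 3428.571ms @ 54/7 + 380.952ms (6/7)
5. 3809.524ms @ 60/7 + 380.952ms (6/7)
6. 4190.476ms @ 66/7 + 380.952ms (6/7)
7. 4571.429ms @ 72/7 + 380.952ms (6/7)
8. 4952.381ms @ 78/7 + 380.952ms (6/7)

note 8 onset = 78/7b = 4952.381ms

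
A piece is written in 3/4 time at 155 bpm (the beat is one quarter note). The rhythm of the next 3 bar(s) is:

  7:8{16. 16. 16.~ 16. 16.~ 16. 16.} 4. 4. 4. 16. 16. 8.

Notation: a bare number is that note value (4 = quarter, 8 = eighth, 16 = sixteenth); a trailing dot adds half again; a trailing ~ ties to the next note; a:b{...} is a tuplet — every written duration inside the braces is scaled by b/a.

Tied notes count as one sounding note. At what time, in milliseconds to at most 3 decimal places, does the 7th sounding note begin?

1. 0.0ms @ 0 + 165.899ms (3/7)
2. 165.899ms @ 3/7 + 165.899ms (3/7)
3. 331.797ms @ 6/7 + 331.797ms (6/7)
4. 663.594ms @ 12/7 + 331.797ms (6/7)
5. 995.392ms @ 18/7 + 165.899ms (3/7)
6. 1161.29ms @ 3 + 580.645ms (3/2)
7. 1741.935ms @ 9/2 + 580.645ms (3/2)
8. 2322.581ms @ 6 + 580.645ms (3/2)
9. 2903.226ms @ 15/2 + 145.161ms (3/8)
10. 3048.387ms @ 63/8 + 145.161ms (3/8)
11. 3193.548ms @ 33/4 + 290.323ms (3/4)

note 7 onset = 9/2b = 1741.935ms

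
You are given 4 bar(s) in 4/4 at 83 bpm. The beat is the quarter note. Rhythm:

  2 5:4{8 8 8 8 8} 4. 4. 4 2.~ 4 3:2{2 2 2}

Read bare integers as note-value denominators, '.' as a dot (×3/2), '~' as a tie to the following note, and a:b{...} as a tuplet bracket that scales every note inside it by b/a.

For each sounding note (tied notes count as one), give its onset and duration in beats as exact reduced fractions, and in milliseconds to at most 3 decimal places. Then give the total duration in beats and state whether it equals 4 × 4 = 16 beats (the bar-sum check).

1) 0.0ms=0b +1445.783ms=2b
2) 1445.783ms=2b +289.157ms=2/5b
3) 1734.94ms=12/5b +289.157ms=2/5b
4) 2024.096ms=14/5b +289.157ms=2/5b
5) 2313.253ms=16/5b +289.157ms=2/5b
6) 2602.41ms=18/5b +289.157ms=2/5b
7) 2891.566ms=4b +1084.337ms=3/2b
8) 3975.904ms=11/2b +1084.337ms=3/2b
9) 5060.241ms=7b +722.892ms=1b
10) 5783.133ms=8b +2891.566ms=4b
11) 8674.699ms=12b +963.855ms=4/3b
12) 9638.554ms=40/3b +963.855ms=4/3b
13) 10602.41ms=44/3b +963.855ms=4/3b
Σ=16b of 16 (83bpm 4/4) — PASS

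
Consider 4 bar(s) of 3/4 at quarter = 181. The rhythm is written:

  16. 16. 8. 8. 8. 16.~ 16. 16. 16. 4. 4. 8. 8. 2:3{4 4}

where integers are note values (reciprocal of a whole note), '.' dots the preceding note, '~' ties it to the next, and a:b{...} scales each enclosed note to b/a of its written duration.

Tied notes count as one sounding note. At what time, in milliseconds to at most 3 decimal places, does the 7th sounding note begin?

note 7 onset = 15/4b = 1243.094ms

1. 0.0ms @ 0 + 124.309ms (3/8)
2. 124.309ms @ 3/8 + 124.309ms (3/8)
3. 248.619ms @ 3/4 + 248.619ms (3/4)
4. 497.238ms @ 3/2 + 248.619ms (3/4)
5. 745.856ms @ 9/4 + 248.619ms (3/4)
6. 994.475ms @ 3 + 248.619ms (3/4)
7. 1243.094ms @ 15/4 + 124.309ms (3/8)
8. 1367.403ms @ 33/8 + 124.309ms (3/8)
9. 1491.713ms @ 9/2 + 497.238ms (3/2)
10. 1988.95ms @ 6 + 497.238ms (3/2)
11. 2486.188ms @ 15/2 + 248.619ms (3/4)
12. 2734.807ms @ 33/4 + 248.619ms (3/4)
13. 2983.425ms @ 9 + 497.238ms (3/2)
14. 3480.663ms @ 21/2 + 497.238ms (3/2)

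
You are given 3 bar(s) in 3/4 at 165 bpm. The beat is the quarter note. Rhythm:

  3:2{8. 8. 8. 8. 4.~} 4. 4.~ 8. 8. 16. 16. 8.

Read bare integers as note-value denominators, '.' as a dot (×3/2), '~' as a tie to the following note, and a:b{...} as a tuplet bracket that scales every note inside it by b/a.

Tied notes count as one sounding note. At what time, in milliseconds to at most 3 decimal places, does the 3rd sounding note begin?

1. 0.0ms @ 0 + 181.818ms (1/2)
2. 181.818ms @ 1/2 + 181.818ms (1/2)
3. 363.636ms @ 1 + 181.818ms (1/2)
4. 545.455ms @ 3/2 + 181.818ms (1/2)
5. 727.273ms @ 2 + 909.091ms (5/2)
6. 1636.364ms @ 9/2 + 818.182ms (9/4)
7. 2454.545ms @ 27/4 + 272.727ms (3/4)
8. 2727.273ms @ 15/2 + 136.364ms (3/8)
9. 2863.636ms @ 63/8 + 136.364ms (3/8)
10. 3000.0ms @ 33/4 + 272.727ms (3/4)

note 3 onset = 1b = 363.636ms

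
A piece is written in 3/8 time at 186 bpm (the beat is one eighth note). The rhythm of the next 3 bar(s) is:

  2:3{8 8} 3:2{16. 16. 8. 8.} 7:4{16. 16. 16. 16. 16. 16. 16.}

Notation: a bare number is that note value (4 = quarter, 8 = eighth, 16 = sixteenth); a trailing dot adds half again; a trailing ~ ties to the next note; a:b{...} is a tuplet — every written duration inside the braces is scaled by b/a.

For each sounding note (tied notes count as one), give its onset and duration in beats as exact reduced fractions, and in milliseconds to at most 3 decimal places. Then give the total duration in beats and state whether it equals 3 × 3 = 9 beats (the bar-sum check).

1) 0.0ms=0b +483.871ms=3/2b
2) 483.871ms=3/2b +483.871ms=3/2b
3) 967.742ms=3b +161.29ms=1/2b
4) 1129.032ms=7/2b +161.29ms=1/2b
5) 1290.323ms=4b +322.581ms=1b
6) 1612.903ms=5b +322.581ms=1b
7) 1935.484ms=6b +138.249ms=3/7b
8) 2073.733ms=45/7b +138.249ms=3/7b
9) 2211.982ms=48/7b +138.249ms=3/7b
10) 2350.23ms=51/7b +138.249ms=3/7b
11) 2488.479ms=54/7b +138.249ms=3/7b
12) 2626.728ms=57/7b +138.249ms=3/7b
13) 2764.977ms=60/7b +138.249ms=3/7b
Σ=9b of 9 (186bpm 3/8) — PASS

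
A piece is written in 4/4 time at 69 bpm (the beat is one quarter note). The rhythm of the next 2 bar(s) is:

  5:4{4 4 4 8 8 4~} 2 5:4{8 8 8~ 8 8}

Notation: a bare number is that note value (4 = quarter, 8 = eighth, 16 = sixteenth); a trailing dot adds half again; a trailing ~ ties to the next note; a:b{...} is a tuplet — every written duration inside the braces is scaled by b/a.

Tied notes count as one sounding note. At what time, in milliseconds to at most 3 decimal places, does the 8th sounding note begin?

1. 0.0ms @ 0 + 695.652ms (4/5)
2. 695.652ms @ 4/5 + 695.652ms (4/5)
3. 1391.304ms @ 8/5 + 695.652ms (4/5)
4. 2086.957ms @ 12/5 + 347.826ms (2/5)
5. 2434.783ms @ 14/5 + 347.826ms (2/5)
6. 2782.609ms @ 16/5 + 2434.783ms (14/5)
7. 5217.391ms @ 6 + 347.826ms (2/5)
8. 5565.217ms @ 32/5 + 347.826ms (2/5)
9. 5913.043ms @ 34/5 + 695.652ms (4/5)
10. 6608.696ms @ 38/5 + 347.826ms (2/5)

note 8 onset = 32/5b = 5565.217ms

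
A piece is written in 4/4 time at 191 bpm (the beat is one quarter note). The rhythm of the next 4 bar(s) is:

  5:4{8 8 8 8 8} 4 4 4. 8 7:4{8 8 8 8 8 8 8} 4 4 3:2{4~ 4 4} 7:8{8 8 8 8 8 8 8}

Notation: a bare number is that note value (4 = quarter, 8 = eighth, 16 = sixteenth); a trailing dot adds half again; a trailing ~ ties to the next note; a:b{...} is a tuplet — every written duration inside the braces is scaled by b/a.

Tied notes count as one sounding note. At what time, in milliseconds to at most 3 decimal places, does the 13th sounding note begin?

1. 0.0ms @ 0 + 125.654ms (2/5)
2. 125.654ms @ 2/5 + 125.654ms (2/5)
3. 251.309ms @ 4/5 + 125.654ms (2/5)
4. 376.963ms @ 6/5 + 125.654ms (2/5)
5. 502.618ms @ 8/5 + 125.654ms (2/5)
6. 628.272ms @ 2 + 314.136ms (1)
7. 942.408ms @ 3 + 314.136ms (1)
8. 1256.545ms @ 4 + 471.204ms (3/2)
9. 1727.749ms @ 11/2 + 157.068ms (1/2)
10. 1884.817ms @ 6 + 89.753ms (2/7)
11. 1974.57ms @ 44/7 + 89.753ms (2/7)
12. 2064.323ms @ 46/7 + 89.753ms (2/7)
13. 2154.076ms @ 48/7 + 89.753ms (2/7)
14. 2243.829ms @ 50/7 + 89.753ms (2/7)
15. 2333.583ms @ 52/7 + 89.753ms (2/7)
16. 2423.336ms @ 54/7 + 89.753ms (2/7)
17. 2513.089ms @ 8 + 314.136ms (1)
18. 2827.225ms @ 9 + 314.136ms (1)
19. 3141.361ms @ 10 + 418.848ms (4/3)
20. 3560.209ms @ 34/3 + 209.424ms (2/3)
21. 3769.634ms @ 12 + 179.506ms (4/7)
22. 3949.14ms @ 88/7 + 179.506ms (4/7)
23. 4128.646ms @ 92/7 + 179.506ms (4/7)
24. 4308.153ms @ 96/7 + 179.506ms (4/7)
25. 4487.659ms @ 100/7 + 179.506ms (4/7)
26. 4667.165ms @ 104/7 + 179.506ms (4/7)
27. 4846.672ms @ 108/7 + 179.506ms (4/7)

note 13 onset = 48/7b = 2154.076ms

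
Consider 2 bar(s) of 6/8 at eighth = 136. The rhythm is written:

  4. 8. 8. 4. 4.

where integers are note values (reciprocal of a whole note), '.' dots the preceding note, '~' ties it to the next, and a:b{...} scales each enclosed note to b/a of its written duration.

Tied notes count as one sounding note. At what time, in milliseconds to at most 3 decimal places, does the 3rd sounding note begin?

note 3 onset = 9/2b = 1985.294ms

1. 0.0ms @ 0 + 1323.529ms (3)
2. 1323.529ms @ 3 + 661.765ms (3/2)
3. 1985.294ms @ 9/2 + 661.765ms (3/2)
4. 2647.059ms @ 6 + 1323.529ms (3)
5. 3970.588ms @ 9 + 1323.529ms (3)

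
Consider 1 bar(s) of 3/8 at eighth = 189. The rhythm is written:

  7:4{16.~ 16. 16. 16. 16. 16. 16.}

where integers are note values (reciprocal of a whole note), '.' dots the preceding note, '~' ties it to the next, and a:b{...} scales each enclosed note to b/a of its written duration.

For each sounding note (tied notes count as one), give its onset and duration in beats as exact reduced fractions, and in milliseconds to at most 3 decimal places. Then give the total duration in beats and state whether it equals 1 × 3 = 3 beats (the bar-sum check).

1) 0.0ms=0b +272.109ms=6/7b
2) 272.109ms=6/7b +136.054ms=3/7b
3) 408.163ms=9/7b +136.054ms=3/7b
4) 544.218ms=12/7b +136.054ms=3/7b
5) 680.272ms=15/7b +136.054ms=3/7b
6) 816.327ms=18/7b +136.054ms=3/7b
Σ=3b of 3 (189bpm 3/8) — PASS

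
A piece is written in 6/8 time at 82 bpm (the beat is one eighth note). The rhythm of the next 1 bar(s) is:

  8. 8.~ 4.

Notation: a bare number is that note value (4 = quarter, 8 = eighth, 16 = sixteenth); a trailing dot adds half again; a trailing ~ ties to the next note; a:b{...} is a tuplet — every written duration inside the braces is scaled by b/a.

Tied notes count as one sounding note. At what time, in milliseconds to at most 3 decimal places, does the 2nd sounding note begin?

1. 0.0ms @ 0 + 1097.561ms (3/2)
2. 1097.561ms @ 3/2 + 3292.683ms (9/2)

note 2 onset = 3/2b = 1097.561ms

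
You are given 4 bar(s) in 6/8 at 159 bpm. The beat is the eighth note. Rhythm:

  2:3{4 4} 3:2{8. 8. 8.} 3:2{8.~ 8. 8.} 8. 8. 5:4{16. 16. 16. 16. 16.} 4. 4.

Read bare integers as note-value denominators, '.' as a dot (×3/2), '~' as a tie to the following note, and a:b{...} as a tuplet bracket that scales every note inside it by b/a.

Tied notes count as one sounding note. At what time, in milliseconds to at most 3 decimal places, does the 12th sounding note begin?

1. 0.0ms @ 0 + 1132.075ms (3)
2. 1132.075ms @ 3 + 1132.075ms (3)
3. 2264.151ms @ 6 + 377.358ms (1)
4. 2641.509ms @ 7 + 377.358ms (1)
5. 3018.868ms @ 8 + 377.358ms (1)
6. 3396.226ms @ 9 + 754.717ms (2)
7. 4150.943ms @ 11 + 377.358ms (1)
8. 4528.302ms @ 12 + 566.038ms (3/2)
9. 5094.34ms @ 27/2 + 566.038ms (3/2)
10. 5660.377ms @ 15 + 226.415ms (3/5)
11. 5886.792ms @ 78/5 + 226.415ms (3/5)
12. 6113.208ms @ 81/5 + 226.415ms (3/5)
13. 6339.623ms @ 84/5 + 226.415ms (3/5)
14. 6566.038ms @ 87/5 + 226.415ms (3/5)
15. 6792.453ms @ 18 + 1132.075ms (3)
16. 7924.528ms @ 21 + 1132.075ms (3)

note 12 onset = 81/5b = 6113.208ms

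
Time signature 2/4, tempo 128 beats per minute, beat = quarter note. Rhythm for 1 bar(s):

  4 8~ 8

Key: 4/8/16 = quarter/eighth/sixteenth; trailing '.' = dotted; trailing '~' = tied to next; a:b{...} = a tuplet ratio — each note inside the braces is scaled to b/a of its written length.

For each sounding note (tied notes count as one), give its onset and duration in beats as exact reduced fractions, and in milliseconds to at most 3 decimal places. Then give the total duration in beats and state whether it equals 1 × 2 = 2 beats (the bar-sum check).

1) 0.0ms=0b +468.75ms=1b
2) 468.75ms=1b +468.75ms=1b
Σ=2b of 2 (128bpm 2/4) — PASS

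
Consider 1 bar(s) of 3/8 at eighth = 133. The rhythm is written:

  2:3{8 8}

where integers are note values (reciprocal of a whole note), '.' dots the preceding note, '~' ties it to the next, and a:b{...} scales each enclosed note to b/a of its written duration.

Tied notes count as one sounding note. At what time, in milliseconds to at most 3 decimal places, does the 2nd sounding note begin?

1. 0.0ms @ 0 + 676.692ms (3/2)
2. 676.692ms @ 3/2 + 676.692ms (3/2)

note 2 onset = 3/2b = 676.692ms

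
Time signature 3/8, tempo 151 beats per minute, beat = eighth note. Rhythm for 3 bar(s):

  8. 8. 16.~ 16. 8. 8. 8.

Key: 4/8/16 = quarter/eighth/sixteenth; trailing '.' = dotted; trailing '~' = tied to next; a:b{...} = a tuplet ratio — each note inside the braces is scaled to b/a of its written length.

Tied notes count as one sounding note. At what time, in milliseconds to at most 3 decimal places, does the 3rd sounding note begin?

note 3 onset = 3b = 1192.053ms

1. 0.0ms @ 0 + 596.026ms (3/2)
2. 596.026ms @ 3/2 + 596.026ms (3/2)
3. 1192.053ms @ 3 + 596.026ms (3/2)
4. 1788.079ms @ 9/2 + 596.026ms (3/2)
5. 2384.106ms @ 6 + 596.026ms (3/2)
6. 2980.132ms @ 15/2 + 596.026ms (3/2)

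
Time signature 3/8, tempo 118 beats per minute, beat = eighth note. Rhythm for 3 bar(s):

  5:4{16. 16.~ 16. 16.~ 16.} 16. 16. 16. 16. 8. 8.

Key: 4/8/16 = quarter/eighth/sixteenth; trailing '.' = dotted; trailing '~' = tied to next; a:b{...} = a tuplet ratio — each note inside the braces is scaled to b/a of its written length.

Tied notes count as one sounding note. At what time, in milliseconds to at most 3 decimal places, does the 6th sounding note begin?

1. 0.0ms @ 0 + 305.085ms (3/5)
2. 305.085ms @ 3/5 + 610.169ms (6/5)
3. 915.254ms @ 9/5 + 610.169ms (6/5)
4. 1525.424ms @ 3 + 381.356ms (3/4)
5. 1906.78ms @ 15/4 + 381.356ms (3/4)
6. 2288.136ms @ 9/2 + 381.356ms (3/4)
7. 2669.492ms @ 21/4 + 381.356ms (3/4)
8. 3050.847ms @ 6 + 762.712ms (3/2)
9. 3813.559ms @ 15/2 + 762.712ms (3/2)

note 6 onset = 9/2b = 2288.136ms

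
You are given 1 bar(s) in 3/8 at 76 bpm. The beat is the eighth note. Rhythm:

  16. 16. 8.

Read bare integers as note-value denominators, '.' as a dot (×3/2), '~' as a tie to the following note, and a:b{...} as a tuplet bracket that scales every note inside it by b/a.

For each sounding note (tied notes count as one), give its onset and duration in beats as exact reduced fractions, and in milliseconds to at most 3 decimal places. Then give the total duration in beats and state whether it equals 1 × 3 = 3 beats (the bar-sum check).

1) 0.0ms=0b +592.105ms=3/4b
2) 592.105ms=3/4b +592.105ms=3/4b
3) 1184.211ms=3/2b +1184.211ms=3/2b
Σ=3b of 3 (76bpm 3/8) — PASS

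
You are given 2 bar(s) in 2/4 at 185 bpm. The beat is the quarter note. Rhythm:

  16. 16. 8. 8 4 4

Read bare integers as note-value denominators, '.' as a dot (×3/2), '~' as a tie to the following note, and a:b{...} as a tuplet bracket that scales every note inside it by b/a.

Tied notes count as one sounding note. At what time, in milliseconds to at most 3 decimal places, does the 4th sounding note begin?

1. 0.0ms @ 0 + 121.622ms (3/8)
2. 121.622ms @ 3/8 + 121.622ms (3/8)
3. 243.243ms @ 3/4 + 243.243ms (3/4)
4. 486.486ms @ 3/2 + 162.162ms (1/2)
5. 648.649ms @ 2 + 324.324ms (1)
6. 972.973ms @ 3 + 324.324ms (1)

note 4 onset = 3/2b = 486.486ms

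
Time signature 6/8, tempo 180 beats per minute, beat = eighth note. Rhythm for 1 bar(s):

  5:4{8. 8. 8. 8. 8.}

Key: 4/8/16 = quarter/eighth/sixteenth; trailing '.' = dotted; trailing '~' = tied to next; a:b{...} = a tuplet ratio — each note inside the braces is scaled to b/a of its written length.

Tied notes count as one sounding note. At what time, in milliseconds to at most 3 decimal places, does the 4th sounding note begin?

note 4 onset = 18/5b = 1200.0ms

1. 0.0ms @ 0 + 400.0ms (6/5)
2. 400.0ms @ 6/5 + 400.0ms (6/5)
3. 800.0ms @ 12/5 + 400.0ms (6/5)
4. 1200.0ms @ 18/5 + 400.0ms (6/5)
5. 1600.0ms @ 24/5 + 400.0ms (6/5)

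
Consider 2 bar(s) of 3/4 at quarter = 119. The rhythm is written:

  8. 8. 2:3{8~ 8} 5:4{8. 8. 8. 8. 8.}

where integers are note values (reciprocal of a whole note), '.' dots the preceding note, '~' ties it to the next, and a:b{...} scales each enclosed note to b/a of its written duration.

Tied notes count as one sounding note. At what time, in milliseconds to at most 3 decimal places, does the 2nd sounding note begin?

1. 0.0ms @ 0 + 378.151ms (3/4)
2. 378.151ms @ 3/4 + 378.151ms (3/4)
3. 756.303ms @ 3/2 + 756.303ms (3/2)
4. 1512.605ms @ 3 + 302.521ms (3/5)
5. 1815.126ms @ 18/5 + 302.521ms (3/5)
6. 2117.647ms @ 21/5 + 302.521ms (3/5)
7. 2420.168ms @ 24/5 + 302.521ms (3/5)
8. 2722.689ms @ 27/5 + 302.521ms (3/5)

note 2 onset = 3/4b = 378.151ms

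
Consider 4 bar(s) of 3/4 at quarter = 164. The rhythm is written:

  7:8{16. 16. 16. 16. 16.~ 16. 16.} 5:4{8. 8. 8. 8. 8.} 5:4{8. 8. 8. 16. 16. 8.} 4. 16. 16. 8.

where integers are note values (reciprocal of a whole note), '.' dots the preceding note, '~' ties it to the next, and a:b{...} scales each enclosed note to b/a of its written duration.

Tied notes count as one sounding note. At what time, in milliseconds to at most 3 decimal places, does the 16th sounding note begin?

note 16 onset = 81/10b = 2963.415ms

1. 0.0ms @ 0 + 156.794ms (3/7)
2. 156.794ms @ 3/7 + 156.794ms (3/7)
3. 313.589ms @ 6/7 + 156.794ms (3/7)
4. 470.383ms @ 9/7 + 156.794ms (3/7)
5. 627.178ms @ 12/7 + 313.589ms (6/7)
6. 940.767ms @ 18/7 + 156.794ms (3/7)
7. 1097.561ms @ 3 + 219.512ms (3/5)
8. 1317.073ms @ 18/5 + 219.512ms (3/5)
9. 1536.585ms @ 21/5 + 219.512ms (3/5)
10. 1756.098ms @ 24/5 + 219.512ms (3/5)
11. 1975.61ms @ 27/5 + 219.512ms (3/5)
12. 2195.122ms @ 6 + 219.512ms (3/5)
13. 2414.634ms @ 33/5 + 219.512ms (3/5)
14. 2634.146ms @ 36/5 + 219.512ms (3/5)
15. 2853.659ms @ 39/5 + 109.756ms (3/10)
16. 2963.415ms @ 81/10 + 109.756ms (3/10)
17. 3073.171ms @ 42/5 + 219.512ms (3/5)
18. 3292.683ms @ 9 + 548.78ms (3/2)
19. 3841.463ms @ 21/2 + 137.195ms (3/8)
20. 3978.659ms @ 87/8 + 137.195ms (3/8)
21. 4115.854ms @ 45/4 + 274.39ms (3/4)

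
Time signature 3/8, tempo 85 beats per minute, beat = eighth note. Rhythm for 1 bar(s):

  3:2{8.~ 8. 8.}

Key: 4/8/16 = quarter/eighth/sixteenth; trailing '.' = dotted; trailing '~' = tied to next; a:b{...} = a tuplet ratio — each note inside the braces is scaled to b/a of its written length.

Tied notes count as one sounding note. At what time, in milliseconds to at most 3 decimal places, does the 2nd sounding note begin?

1. 0.0ms @ 0 + 1411.765ms (2)
2. 1411.765ms @ 2 + 705.882ms (1)

note 2 onset = 2b = 1411.765ms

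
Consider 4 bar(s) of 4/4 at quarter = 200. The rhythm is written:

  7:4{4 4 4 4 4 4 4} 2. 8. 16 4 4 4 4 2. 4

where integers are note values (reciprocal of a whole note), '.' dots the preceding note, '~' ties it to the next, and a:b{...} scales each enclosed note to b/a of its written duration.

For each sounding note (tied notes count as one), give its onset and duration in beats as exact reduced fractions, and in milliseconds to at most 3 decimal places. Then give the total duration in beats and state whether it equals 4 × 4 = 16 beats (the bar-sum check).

1) 0.0ms=0b +171.429ms=4/7b
2) 171.429ms=4/7b +171.429ms=4/7b
3) 342.857ms=8/7b +171.429ms=4/7b
4) 514.286ms=12/7b +171.429ms=4/7b
5) 685.714ms=16/7b +171.429ms=4/7b
6) 857.143ms=20/7b +171.429ms=4/7b
7) 1028.571ms=24/7b +171.429ms=4/7b
8) 1200.0ms=4b +900.0ms=3b
9) 2100.0ms=7b +225.0ms=3/4b
10) 2325.0ms=31/4b +75.0ms=1/4b
11) 2400.0ms=8b +300.0ms=1b
12) 2700.0ms=9b +300.0ms=1b
13) 3000.0ms=10b +300.0ms=1b
14) 3300.0ms=11b +300.0ms=1b
15) 3600.0ms=12b +900.0ms=3b
16) 4500.0ms=15b +300.0ms=1b
Σ=16b of 16 (200bpm 4/4) — PASS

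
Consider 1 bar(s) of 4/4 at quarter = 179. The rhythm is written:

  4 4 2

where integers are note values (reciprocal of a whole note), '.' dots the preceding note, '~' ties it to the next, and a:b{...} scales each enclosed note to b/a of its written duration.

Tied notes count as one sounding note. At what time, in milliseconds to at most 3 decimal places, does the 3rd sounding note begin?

note 3 onset = 2b = 670.391ms

1. 0.0ms @ 0 + 335.196ms (1)
2. 335.196ms @ 1 + 335.196ms (1)
3. 670.391ms @ 2 + 670.391ms (2)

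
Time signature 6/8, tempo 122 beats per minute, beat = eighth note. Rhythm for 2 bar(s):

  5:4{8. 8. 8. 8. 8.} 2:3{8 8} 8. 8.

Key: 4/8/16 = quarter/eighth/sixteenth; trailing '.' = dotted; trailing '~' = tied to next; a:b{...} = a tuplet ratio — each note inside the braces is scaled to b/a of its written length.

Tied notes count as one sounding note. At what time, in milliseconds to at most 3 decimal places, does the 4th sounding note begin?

note 4 onset = 18/5b = 1770.492ms

1. 0.0ms @ 0 + 590.164ms (6/5)
2. 590.164ms @ 6/5 + 590.164ms (6/5)
3. 1180.328ms @ 12/5 + 590.164ms (6/5)
4. 1770.492ms @ 18/5 + 590.164ms (6/5)
5. 2360.656ms @ 24/5 + 590.164ms (6/5)
6. 2950.82ms @ 6 + 737.705ms (3/2)
7. 3688.525ms @ 15/2 + 737.705ms (3/2)
8. 4426.23ms @ 9 + 737.705ms (3/2)
9. 5163.934ms @ 21/2 + 737.705ms (3/2)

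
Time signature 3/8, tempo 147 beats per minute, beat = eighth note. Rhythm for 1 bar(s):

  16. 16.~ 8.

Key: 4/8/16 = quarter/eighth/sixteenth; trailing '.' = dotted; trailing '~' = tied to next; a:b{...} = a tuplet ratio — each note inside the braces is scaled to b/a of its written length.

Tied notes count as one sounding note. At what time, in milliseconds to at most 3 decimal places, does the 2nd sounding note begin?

note 2 onset = 3/4b = 306.122ms

1. 0.0ms @ 0 + 306.122ms (3/4)
2. 306.122ms @ 3/4 + 918.367ms (9/4)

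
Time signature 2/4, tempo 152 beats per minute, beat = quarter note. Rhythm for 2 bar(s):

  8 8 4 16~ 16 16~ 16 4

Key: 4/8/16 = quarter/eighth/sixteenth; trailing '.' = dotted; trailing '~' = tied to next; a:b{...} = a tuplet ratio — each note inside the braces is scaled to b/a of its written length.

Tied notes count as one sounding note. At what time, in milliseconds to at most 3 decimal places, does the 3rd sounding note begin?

note 3 onset = 1b = 394.737ms

1. 0.0ms @ 0 + 197.368ms (1/2)
2. 197.368ms @ 1/2 + 197.368ms (1/2)
3. 394.737ms @ 1 + 394.737ms (1)
4. 789.474ms @ 2 + 197.368ms (1/2)
5. 986.842ms @ 5/2 + 197.368ms (1/2)
6. 1184.211ms @ 3 + 394.737ms (1)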